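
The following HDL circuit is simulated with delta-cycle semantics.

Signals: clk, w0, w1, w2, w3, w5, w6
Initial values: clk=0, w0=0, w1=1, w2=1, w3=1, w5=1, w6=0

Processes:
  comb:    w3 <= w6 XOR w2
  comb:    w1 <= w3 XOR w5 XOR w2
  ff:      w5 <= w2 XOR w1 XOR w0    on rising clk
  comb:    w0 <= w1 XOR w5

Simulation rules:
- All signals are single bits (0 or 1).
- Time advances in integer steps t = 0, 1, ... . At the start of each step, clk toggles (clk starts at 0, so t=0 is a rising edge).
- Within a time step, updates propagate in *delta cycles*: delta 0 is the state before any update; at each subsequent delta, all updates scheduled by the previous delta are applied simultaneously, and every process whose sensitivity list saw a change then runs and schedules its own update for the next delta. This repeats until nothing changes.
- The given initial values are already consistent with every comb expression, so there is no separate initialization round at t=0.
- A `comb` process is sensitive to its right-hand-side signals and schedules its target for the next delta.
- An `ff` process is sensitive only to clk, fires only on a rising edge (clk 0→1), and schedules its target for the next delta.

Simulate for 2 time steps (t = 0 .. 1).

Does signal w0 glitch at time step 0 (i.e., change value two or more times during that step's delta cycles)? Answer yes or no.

t0.Δ0 w5=1 w0=0 w6=0 clk=0 w1=1 w2=1 w3=1
t0.Δ1 w5=1 w0=0 w6=0 clk=1 w1=1 w2=1 w3=1
t0.Δ2 w5=0 w0=0 w6=0 clk=1 w1=1 w2=1 w3=1
t0.Δ3 w5=0 w0=1 w6=0 clk=1 w1=0 w2=1 w3=1
t0.Δ4 w5=0 w0=0 w6=0 clk=1 w1=0 w2=1 w3=1
t1.Δ0 w5=0 w0=0 w6=0 clk=1 w1=0 w2=1 w3=1
t1.Δ1 w5=0 w0=0 w6=0 clk=0 w1=0 w2=1 w3=1

yes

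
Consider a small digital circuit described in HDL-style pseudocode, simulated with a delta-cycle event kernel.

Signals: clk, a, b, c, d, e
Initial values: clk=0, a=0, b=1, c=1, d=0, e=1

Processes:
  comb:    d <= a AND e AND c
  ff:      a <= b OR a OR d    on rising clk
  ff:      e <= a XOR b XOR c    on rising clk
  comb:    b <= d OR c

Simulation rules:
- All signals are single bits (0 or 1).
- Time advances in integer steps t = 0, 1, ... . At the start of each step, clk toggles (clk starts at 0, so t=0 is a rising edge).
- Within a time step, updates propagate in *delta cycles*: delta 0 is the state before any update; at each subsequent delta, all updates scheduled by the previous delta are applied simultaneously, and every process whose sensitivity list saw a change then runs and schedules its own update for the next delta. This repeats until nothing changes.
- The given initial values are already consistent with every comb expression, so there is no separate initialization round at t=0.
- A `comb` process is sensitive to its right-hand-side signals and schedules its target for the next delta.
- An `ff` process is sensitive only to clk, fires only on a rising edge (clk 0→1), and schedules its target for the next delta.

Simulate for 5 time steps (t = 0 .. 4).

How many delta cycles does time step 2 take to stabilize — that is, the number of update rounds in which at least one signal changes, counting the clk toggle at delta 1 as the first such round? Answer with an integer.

t=0 Δ0: b=1 d=0 a=0 c=1 clk=0 e=1
  Δ1: clk:0→1
  Δ2: a:0→1, e:1→0
  (2Δ to stable)
t=1 Δ0: b=1 d=0 a=1 c=1 clk=1 e=0
  Δ1: clk:1→0
  (1Δ to stable)
t=2 Δ0: b=1 d=0 a=1 c=1 clk=0 e=0
  Δ1: clk:0→1
  Δ2: e:0→1
  Δ3: d:0→1
  (3Δ to stable)
t=3 Δ0: b=1 d=1 a=1 c=1 clk=1 e=1
  Δ1: clk:1→0
  (1Δ to stable)
t=4 Δ0: b=1 d=1 a=1 c=1 clk=0 e=1
  Δ1: clk:0→1
  (1Δ to stable)

3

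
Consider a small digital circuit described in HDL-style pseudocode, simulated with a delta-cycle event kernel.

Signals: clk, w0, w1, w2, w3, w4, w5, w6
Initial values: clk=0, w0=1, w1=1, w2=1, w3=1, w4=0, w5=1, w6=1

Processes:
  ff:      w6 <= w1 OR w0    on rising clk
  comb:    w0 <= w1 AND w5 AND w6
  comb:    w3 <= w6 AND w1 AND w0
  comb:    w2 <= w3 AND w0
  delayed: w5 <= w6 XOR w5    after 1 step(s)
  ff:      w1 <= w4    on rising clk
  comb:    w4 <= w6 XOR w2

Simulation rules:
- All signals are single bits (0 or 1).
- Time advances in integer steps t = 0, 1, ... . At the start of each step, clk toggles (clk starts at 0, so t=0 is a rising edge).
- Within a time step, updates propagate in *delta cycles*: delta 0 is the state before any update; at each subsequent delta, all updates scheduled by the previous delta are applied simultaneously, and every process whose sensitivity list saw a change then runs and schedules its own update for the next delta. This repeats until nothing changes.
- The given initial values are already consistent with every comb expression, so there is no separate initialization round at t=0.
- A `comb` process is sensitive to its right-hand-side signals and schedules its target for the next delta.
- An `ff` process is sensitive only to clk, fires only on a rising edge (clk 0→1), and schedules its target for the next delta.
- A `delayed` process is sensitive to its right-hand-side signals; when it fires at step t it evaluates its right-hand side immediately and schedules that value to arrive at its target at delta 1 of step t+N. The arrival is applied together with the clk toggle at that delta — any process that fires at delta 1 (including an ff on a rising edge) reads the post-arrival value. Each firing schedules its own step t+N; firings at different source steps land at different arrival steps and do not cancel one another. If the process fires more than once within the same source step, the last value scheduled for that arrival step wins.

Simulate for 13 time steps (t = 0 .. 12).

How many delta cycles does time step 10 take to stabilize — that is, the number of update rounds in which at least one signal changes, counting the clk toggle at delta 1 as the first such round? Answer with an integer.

t0.Δ0 w6=1 w3=1 w1=1 w5=1 w2=1 w4=0 clk=0 w0=1
t0.Δ1 w6=1 w3=1 w1=1 w5=1 w2=1 w4=0 clk=1 w0=1
t0.Δ2 w6=1 w3=1 w1=0 w5=1 w2=1 w4=0 clk=1 w0=1
t0.Δ3 w6=1 w3=0 w1=0 w5=1 w2=1 w4=0 clk=1 w0=0
t0.Δ4 w6=1 w3=0 w1=0 w5=1 w2=0 w4=0 clk=1 w0=0
t0.Δ5 w6=1 w3=0 w1=0 w5=1 w2=0 w4=1 clk=1 w0=0
t1.Δ0 w6=1 w3=0 w1=0 w5=1 w2=0 w4=1 clk=1 w0=0
t1.Δ1 w6=1 w3=0 w1=0 w5=1 w2=0 w4=1 clk=0 w0=0
t2.Δ0 w6=1 w3=0 w1=0 w5=1 w2=0 w4=1 clk=0 w0=0
t2.Δ1 w6=1 w3=0 w1=0 w5=1 w2=0 w4=1 clk=1 w0=0
t2.Δ2 w6=0 w3=0 w1=1 w5=1 w2=0 w4=1 clk=1 w0=0
t2.Δ3 w6=0 w3=0 w1=1 w5=1 w2=0 w4=0 clk=1 w0=0
t3.Δ0 w6=0 w3=0 w1=1 w5=1 w2=0 w4=0 clk=1 w0=0
t3.Δ1 w6=0 w3=0 w1=1 w5=1 w2=0 w4=0 clk=0 w0=0
t4.Δ0 w6=0 w3=0 w1=1 w5=1 w2=0 w4=0 clk=0 w0=0
t4.Δ1 w6=0 w3=0 w1=1 w5=1 w2=0 w4=0 clk=1 w0=0
t4.Δ2 w6=1 w3=0 w1=0 w5=1 w2=0 w4=0 clk=1 w0=0
t4.Δ3 w6=1 w3=0 w1=0 w5=1 w2=0 w4=1 clk=1 w0=0
t5.Δ0 w6=1 w3=0 w1=0 w5=1 w2=0 w4=1 clk=1 w0=0
t5.Δ1 w6=1 w3=0 w1=0 w5=0 w2=0 w4=1 clk=0 w0=0
t6.Δ0 w6=1 w3=0 w1=0 w5=0 w2=0 w4=1 clk=0 w0=0
t6.Δ1 w6=1 w3=0 w1=0 w5=1 w2=0 w4=1 clk=1 w0=0
t6.Δ2 w6=0 w3=0 w1=1 w5=1 w2=0 w4=1 clk=1 w0=0
t6.Δ3 w6=0 w3=0 w1=1 w5=1 w2=0 w4=0 clk=1 w0=0
t7.Δ0 w6=0 w3=0 w1=1 w5=1 w2=0 w4=0 clk=1 w0=0
t7.Δ1 w6=0 w3=0 w1=1 w5=1 w2=0 w4=0 clk=0 w0=0
t8.Δ0 w6=0 w3=0 w1=1 w5=1 w2=0 w4=0 clk=0 w0=0
t8.Δ1 w6=0 w3=0 w1=1 w5=1 w2=0 w4=0 clk=1 w0=0
t8.Δ2 w6=1 w3=0 w1=0 w5=1 w2=0 w4=0 clk=1 w0=0
t8.Δ3 w6=1 w3=0 w1=0 w5=1 w2=0 w4=1 clk=1 w0=0
t9.Δ0 w6=1 w3=0 w1=0 w5=1 w2=0 w4=1 clk=1 w0=0
t9.Δ1 w6=1 w3=0 w1=0 w5=0 w2=0 w4=1 clk=0 w0=0
t10.Δ0 w6=1 w3=0 w1=0 w5=0 w2=0 w4=1 clk=0 w0=0
t10.Δ1 w6=1 w3=0 w1=0 w5=1 w2=0 w4=1 clk=1 w0=0
t10.Δ2 w6=0 w3=0 w1=1 w5=1 w2=0 w4=1 clk=1 w0=0
t10.Δ3 w6=0 w3=0 w1=1 w5=1 w2=0 w4=0 clk=1 w0=0
t11.Δ0 w6=0 w3=0 w1=1 w5=1 w2=0 w4=0 clk=1 w0=0
t11.Δ1 w6=0 w3=0 w1=1 w5=1 w2=0 w4=0 clk=0 w0=0
t12.Δ0 w6=0 w3=0 w1=1 w5=1 w2=0 w4=0 clk=0 w0=0
t12.Δ1 w6=0 w3=0 w1=1 w5=1 w2=0 w4=0 clk=1 w0=0
t12.Δ2 w6=1 w3=0 w1=0 w5=1 w2=0 w4=0 clk=1 w0=0
t12.Δ3 w6=1 w3=0 w1=0 w5=1 w2=0 w4=1 clk=1 w0=0

3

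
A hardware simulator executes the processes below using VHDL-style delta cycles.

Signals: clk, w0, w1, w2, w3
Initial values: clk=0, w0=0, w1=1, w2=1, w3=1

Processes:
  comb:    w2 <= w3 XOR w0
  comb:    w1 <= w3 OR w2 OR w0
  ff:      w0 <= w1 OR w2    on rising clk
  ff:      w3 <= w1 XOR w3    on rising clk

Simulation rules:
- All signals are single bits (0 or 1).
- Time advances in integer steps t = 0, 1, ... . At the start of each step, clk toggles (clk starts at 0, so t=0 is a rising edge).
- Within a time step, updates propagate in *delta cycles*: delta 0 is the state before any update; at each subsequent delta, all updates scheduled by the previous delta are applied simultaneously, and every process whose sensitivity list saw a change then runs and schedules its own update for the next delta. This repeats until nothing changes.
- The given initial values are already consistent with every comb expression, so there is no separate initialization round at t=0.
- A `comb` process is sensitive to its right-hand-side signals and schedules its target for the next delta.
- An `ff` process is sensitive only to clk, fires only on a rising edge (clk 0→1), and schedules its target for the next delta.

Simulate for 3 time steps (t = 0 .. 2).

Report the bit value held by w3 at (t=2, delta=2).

1

[bits: w1,clk,w3,w2,w0]
t=0: Δ0=10110 Δ1=11110 Δ2=11011 | 2Δ
t=1: Δ0=11011 Δ1=10011 | 1Δ
t=2: Δ0=10011 Δ1=11011 Δ2=11111 Δ3=11101 | 3Δ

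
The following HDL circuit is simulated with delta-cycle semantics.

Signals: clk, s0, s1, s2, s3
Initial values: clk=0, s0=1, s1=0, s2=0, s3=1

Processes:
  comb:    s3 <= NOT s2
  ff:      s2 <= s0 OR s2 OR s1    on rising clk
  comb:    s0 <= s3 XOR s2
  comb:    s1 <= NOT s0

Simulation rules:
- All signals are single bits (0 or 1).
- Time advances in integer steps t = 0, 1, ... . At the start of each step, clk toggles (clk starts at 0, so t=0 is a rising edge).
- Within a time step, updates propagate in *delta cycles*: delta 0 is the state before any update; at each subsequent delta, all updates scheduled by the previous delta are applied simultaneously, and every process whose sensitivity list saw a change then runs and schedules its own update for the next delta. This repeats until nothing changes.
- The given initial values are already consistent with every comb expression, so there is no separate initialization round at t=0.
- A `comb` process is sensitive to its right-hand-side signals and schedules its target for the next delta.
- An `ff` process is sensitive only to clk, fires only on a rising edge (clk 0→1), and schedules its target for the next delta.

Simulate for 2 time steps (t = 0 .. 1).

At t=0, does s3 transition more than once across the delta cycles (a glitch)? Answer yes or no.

no

[bits: s3,s0,s1,clk,s2]
t=0: Δ0=11000 Δ1=11010 Δ2=11011 Δ3=00011 Δ4=01111 Δ5=01011 | 5Δ
t=1: Δ0=01011 Δ1=01001 | 1Δ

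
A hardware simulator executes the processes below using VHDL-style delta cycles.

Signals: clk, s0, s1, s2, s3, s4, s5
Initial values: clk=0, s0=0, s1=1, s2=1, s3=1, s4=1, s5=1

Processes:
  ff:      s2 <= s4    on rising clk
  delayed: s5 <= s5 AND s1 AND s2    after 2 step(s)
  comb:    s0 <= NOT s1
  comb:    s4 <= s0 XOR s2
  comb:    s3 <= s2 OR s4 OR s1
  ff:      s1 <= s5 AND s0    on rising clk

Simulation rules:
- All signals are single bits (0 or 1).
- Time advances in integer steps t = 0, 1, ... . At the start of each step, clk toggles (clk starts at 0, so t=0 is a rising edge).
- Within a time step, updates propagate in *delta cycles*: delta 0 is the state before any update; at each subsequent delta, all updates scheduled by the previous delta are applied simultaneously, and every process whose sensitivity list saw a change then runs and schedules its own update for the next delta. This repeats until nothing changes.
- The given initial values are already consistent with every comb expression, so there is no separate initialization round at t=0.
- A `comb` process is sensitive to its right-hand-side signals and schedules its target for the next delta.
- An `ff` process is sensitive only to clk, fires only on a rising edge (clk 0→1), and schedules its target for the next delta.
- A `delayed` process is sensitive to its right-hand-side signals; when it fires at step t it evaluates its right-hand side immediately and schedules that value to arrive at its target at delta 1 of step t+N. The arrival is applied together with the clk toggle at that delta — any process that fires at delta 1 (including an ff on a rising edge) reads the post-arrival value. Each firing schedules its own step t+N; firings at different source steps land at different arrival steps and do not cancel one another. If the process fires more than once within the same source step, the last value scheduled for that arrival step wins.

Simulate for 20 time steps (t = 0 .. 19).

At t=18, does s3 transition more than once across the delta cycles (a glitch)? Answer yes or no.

t=0 Δ0: s5=1 s3=1 s2=1 s0=0 clk=0 s4=1 s1=1
  Δ1: clk:0→1
  Δ2: s1:1→0
  Δ3: s0:0→1
  Δ4: s4:1→0
  (4Δ to stable)
t=1 Δ0: s5=1 s3=1 s2=1 s0=1 clk=1 s4=0 s1=0
  Δ1: clk:1→0
  (1Δ to stable)
t=2 Δ0: s5=1 s3=1 s2=1 s0=1 clk=0 s4=0 s1=0
  Δ1: s5:1→0, clk:0→1
  Δ2: s2:1→0
  Δ3: s3:1→0, s4:0→1
  Δ4: s3:0→1
  (4Δ to stable)
t=3 Δ0: s5=0 s3=1 s2=0 s0=1 clk=1 s4=1 s1=0
  Δ1: clk:1→0
  (1Δ to stable)
t=4 Δ0: s5=0 s3=1 s2=0 s0=1 clk=0 s4=1 s1=0
  Δ1: clk:0→1
  Δ2: s2:0→1
  Δ3: s4:1→0
  (3Δ to stable)
t=5 Δ0: s5=0 s3=1 s2=1 s0=1 clk=1 s4=0 s1=0
  Δ1: clk:1→0
  (1Δ to stable)
t=6 Δ0: s5=0 s3=1 s2=1 s0=1 clk=0 s4=0 s1=0
  Δ1: clk:0→1
  Δ2: s2:1→0
  Δ3: s3:1→0, s4:0→1
  Δ4: s3:0→1
  (4Δ to stable)
t=7 Δ0: s5=0 s3=1 s2=0 s0=1 clk=1 s4=1 s1=0
  Δ1: clk:1→0
  (1Δ to stable)
t=8 Δ0: s5=0 s3=1 s2=0 s0=1 clk=0 s4=1 s1=0
  Δ1: clk:0→1
  Δ2: s2:0→1
  Δ3: s4:1→0
  (3Δ to stable)
t=9 Δ0: s5=0 s3=1 s2=1 s0=1 clk=1 s4=0 s1=0
  Δ1: clk:1→0
  (1Δ to stable)
t=10 Δ0: s5=0 s3=1 s2=1 s0=1 clk=0 s4=0 s1=0
  Δ1: clk:0→1
  Δ2: s2:1→0
  Δ3: s3:1→0, s4:0→1
  Δ4: s3:0→1
  (4Δ to stable)
t=11 Δ0: s5=0 s3=1 s2=0 s0=1 clk=1 s4=1 s1=0
  Δ1: clk:1→0
  (1Δ to stable)
t=12 Δ0: s5=0 s3=1 s2=0 s0=1 clk=0 s4=1 s1=0
  Δ1: clk:0→1
  Δ2: s2:0→1
  Δ3: s4:1→0
  (3Δ to stable)
t=13 Δ0: s5=0 s3=1 s2=1 s0=1 clk=1 s4=0 s1=0
  Δ1: clk:1→0
  (1Δ to stable)
t=14 Δ0: s5=0 s3=1 s2=1 s0=1 clk=0 s4=0 s1=0
  Δ1: clk:0→1
  Δ2: s2:1→0
  Δ3: s3:1→0, s4:0→1
  Δ4: s3:0→1
  (4Δ to stable)
t=15 Δ0: s5=0 s3=1 s2=0 s0=1 clk=1 s4=1 s1=0
  Δ1: clk:1→0
  (1Δ to stable)
t=16 Δ0: s5=0 s3=1 s2=0 s0=1 clk=0 s4=1 s1=0
  Δ1: clk:0→1
  Δ2: s2:0→1
  Δ3: s4:1→0
  (3Δ to stable)
t=17 Δ0: s5=0 s3=1 s2=1 s0=1 clk=1 s4=0 s1=0
  Δ1: clk:1→0
  (1Δ to stable)
t=18 Δ0: s5=0 s3=1 s2=1 s0=1 clk=0 s4=0 s1=0
  Δ1: clk:0→1
  Δ2: s2:1→0
  Δ3: s3:1→0, s4:0→1
  Δ4: s3:0→1
  (4Δ to stable)
t=19 Δ0: s5=0 s3=1 s2=0 s0=1 clk=1 s4=1 s1=0
  Δ1: clk:1→0
  (1Δ to stable)

yes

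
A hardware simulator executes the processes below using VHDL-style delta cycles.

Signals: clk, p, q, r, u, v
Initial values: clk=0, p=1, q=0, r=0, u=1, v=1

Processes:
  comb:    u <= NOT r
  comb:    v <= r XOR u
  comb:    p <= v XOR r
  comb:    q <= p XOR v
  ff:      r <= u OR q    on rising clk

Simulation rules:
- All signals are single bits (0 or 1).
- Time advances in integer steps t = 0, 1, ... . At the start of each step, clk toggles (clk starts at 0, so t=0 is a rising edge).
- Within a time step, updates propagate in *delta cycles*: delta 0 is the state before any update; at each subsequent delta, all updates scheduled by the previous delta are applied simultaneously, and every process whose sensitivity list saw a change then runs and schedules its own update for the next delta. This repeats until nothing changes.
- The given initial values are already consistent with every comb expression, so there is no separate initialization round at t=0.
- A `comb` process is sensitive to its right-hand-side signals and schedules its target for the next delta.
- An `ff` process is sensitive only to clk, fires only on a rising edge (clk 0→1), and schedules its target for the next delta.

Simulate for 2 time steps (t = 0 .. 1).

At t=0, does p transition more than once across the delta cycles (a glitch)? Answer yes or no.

t0.Δ0 v=1 p=1 u=1 r=0 q=0 clk=0
t0.Δ1 v=1 p=1 u=1 r=0 q=0 clk=1
t0.Δ2 v=1 p=1 u=1 r=1 q=0 clk=1
t0.Δ3 v=0 p=0 u=0 r=1 q=0 clk=1
t0.Δ4 v=1 p=1 u=0 r=1 q=0 clk=1
t0.Δ5 v=1 p=0 u=0 r=1 q=0 clk=1
t0.Δ6 v=1 p=0 u=0 r=1 q=1 clk=1
t1.Δ0 v=1 p=0 u=0 r=1 q=1 clk=1
t1.Δ1 v=1 p=0 u=0 r=1 q=1 clk=0

yes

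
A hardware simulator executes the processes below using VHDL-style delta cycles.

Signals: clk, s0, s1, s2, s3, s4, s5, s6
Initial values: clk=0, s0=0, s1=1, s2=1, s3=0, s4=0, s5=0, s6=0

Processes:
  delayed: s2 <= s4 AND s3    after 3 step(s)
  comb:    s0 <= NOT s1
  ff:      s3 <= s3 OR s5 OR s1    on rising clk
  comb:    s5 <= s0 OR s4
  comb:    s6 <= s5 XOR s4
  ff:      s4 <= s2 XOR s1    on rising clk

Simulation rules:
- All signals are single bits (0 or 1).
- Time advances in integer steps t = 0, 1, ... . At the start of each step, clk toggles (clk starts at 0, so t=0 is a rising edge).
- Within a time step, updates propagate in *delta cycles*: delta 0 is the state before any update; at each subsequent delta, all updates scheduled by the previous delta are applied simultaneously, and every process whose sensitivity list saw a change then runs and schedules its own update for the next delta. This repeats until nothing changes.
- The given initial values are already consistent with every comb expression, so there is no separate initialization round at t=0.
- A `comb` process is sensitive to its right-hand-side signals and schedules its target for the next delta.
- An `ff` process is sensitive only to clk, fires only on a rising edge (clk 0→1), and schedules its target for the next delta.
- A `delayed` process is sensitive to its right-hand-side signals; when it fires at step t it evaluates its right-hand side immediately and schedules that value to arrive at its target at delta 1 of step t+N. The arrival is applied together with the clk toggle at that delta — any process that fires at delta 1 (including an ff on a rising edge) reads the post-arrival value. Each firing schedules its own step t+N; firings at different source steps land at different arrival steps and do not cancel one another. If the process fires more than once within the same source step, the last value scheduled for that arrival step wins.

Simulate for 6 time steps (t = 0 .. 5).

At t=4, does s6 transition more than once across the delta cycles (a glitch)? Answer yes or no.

yes

[bits: s1,s3,s5,s0,s2,s6,s4,clk]
t=0: Δ0=10001000 Δ1=10001001 Δ2=11001001 | 2Δ
t=1: Δ0=11001001 Δ1=11001000 | 1Δ
t=2: Δ0=11001000 Δ1=11001001 | 1Δ
t=3: Δ0=11001001 Δ1=11000000 | 1Δ
t=4: Δ0=11000000 Δ1=11000001 Δ2=11000011 Δ3=11100111 Δ4=11100011 | 4Δ
t=5: Δ0=11100011 Δ1=11100010 | 1Δ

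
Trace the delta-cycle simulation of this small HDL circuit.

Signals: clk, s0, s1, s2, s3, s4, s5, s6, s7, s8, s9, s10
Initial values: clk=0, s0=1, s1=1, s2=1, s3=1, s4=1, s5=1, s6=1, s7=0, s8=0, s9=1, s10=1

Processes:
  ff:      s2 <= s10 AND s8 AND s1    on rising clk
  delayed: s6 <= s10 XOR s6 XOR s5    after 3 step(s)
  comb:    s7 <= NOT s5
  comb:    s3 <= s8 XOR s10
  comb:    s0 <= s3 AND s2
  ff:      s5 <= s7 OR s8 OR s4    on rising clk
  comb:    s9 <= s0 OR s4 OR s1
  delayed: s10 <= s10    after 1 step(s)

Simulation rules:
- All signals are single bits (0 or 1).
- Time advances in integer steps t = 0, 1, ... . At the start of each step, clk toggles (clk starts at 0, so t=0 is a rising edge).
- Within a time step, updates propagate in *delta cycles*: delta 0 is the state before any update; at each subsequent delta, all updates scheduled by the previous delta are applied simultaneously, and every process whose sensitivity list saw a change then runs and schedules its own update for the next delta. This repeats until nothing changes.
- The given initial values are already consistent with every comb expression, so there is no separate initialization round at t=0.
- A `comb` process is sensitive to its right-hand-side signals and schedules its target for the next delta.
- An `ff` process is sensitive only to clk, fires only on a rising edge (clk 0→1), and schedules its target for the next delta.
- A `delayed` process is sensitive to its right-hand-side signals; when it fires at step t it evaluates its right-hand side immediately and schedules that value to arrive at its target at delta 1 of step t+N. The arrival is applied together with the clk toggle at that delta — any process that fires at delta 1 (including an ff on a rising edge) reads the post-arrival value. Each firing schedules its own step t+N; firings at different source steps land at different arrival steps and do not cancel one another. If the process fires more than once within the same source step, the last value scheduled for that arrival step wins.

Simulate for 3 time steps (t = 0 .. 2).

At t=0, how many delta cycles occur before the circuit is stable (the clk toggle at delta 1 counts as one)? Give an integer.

3

t0.Δ0 s2=1 s8=0 s5=1 clk=0 s1=1 s3=1 s4=1 s10=1 s6=1 s0=1 s9=1 s7=0
t0.Δ1 s2=1 s8=0 s5=1 clk=1 s1=1 s3=1 s4=1 s10=1 s6=1 s0=1 s9=1 s7=0
t0.Δ2 s2=0 s8=0 s5=1 clk=1 s1=1 s3=1 s4=1 s10=1 s6=1 s0=1 s9=1 s7=0
t0.Δ3 s2=0 s8=0 s5=1 clk=1 s1=1 s3=1 s4=1 s10=1 s6=1 s0=0 s9=1 s7=0
t1.Δ0 s2=0 s8=0 s5=1 clk=1 s1=1 s3=1 s4=1 s10=1 s6=1 s0=0 s9=1 s7=0
t1.Δ1 s2=0 s8=0 s5=1 clk=0 s1=1 s3=1 s4=1 s10=1 s6=1 s0=0 s9=1 s7=0
t2.Δ0 s2=0 s8=0 s5=1 clk=0 s1=1 s3=1 s4=1 s10=1 s6=1 s0=0 s9=1 s7=0
t2.Δ1 s2=0 s8=0 s5=1 clk=1 s1=1 s3=1 s4=1 s10=1 s6=1 s0=0 s9=1 s7=0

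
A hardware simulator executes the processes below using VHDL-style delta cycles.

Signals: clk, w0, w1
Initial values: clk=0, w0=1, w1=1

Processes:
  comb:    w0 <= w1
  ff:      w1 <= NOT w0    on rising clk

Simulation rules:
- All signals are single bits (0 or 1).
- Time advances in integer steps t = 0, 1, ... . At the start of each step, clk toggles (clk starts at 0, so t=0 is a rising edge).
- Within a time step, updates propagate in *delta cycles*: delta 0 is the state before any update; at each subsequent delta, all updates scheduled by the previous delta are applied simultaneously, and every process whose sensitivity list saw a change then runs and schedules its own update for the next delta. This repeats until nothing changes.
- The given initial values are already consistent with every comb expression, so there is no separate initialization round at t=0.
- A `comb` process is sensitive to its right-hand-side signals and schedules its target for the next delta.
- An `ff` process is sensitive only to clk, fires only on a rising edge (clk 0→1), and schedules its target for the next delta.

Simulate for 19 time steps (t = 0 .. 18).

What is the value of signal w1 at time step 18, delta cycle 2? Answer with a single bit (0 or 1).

t=0 Δ0: clk=0 w0=1 w1=1
  Δ1: clk:0→1
  Δ2: w1:1→0
  Δ3: w0:1→0
  (3Δ to stable)
t=1 Δ0: clk=1 w0=0 w1=0
  Δ1: clk:1→0
  (1Δ to stable)
t=2 Δ0: clk=0 w0=0 w1=0
  Δ1: clk:0→1
  Δ2: w1:0→1
  Δ3: w0:0→1
  (3Δ to stable)
t=3 Δ0: clk=1 w0=1 w1=1
  Δ1: clk:1→0
  (1Δ to stable)
t=4 Δ0: clk=0 w0=1 w1=1
  Δ1: clk:0→1
  Δ2: w1:1→0
  Δ3: w0:1→0
  (3Δ to stable)
t=5 Δ0: clk=1 w0=0 w1=0
  Δ1: clk:1→0
  (1Δ to stable)
t=6 Δ0: clk=0 w0=0 w1=0
  Δ1: clk:0→1
  Δ2: w1:0→1
  Δ3: w0:0→1
  (3Δ to stable)
t=7 Δ0: clk=1 w0=1 w1=1
  Δ1: clk:1→0
  (1Δ to stable)
t=8 Δ0: clk=0 w0=1 w1=1
  Δ1: clk:0→1
  Δ2: w1:1→0
  Δ3: w0:1→0
  (3Δ to stable)
t=9 Δ0: clk=1 w0=0 w1=0
  Δ1: clk:1→0
  (1Δ to stable)
t=10 Δ0: clk=0 w0=0 w1=0
  Δ1: clk:0→1
  Δ2: w1:0→1
  Δ3: w0:0→1
  (3Δ to stable)
t=11 Δ0: clk=1 w0=1 w1=1
  Δ1: clk:1→0
  (1Δ to stable)
t=12 Δ0: clk=0 w0=1 w1=1
  Δ1: clk:0→1
  Δ2: w1:1→0
  Δ3: w0:1→0
  (3Δ to stable)
t=13 Δ0: clk=1 w0=0 w1=0
  Δ1: clk:1→0
  (1Δ to stable)
t=14 Δ0: clk=0 w0=0 w1=0
  Δ1: clk:0→1
  Δ2: w1:0→1
  Δ3: w0:0→1
  (3Δ to stable)
t=15 Δ0: clk=1 w0=1 w1=1
  Δ1: clk:1→0
  (1Δ to stable)
t=16 Δ0: clk=0 w0=1 w1=1
  Δ1: clk:0→1
  Δ2: w1:1→0
  Δ3: w0:1→0
  (3Δ to stable)
t=17 Δ0: clk=1 w0=0 w1=0
  Δ1: clk:1→0
  (1Δ to stable)
t=18 Δ0: clk=0 w0=0 w1=0
  Δ1: clk:0→1
  Δ2: w1:0→1
  Δ3: w0:0→1
  (3Δ to stable)

1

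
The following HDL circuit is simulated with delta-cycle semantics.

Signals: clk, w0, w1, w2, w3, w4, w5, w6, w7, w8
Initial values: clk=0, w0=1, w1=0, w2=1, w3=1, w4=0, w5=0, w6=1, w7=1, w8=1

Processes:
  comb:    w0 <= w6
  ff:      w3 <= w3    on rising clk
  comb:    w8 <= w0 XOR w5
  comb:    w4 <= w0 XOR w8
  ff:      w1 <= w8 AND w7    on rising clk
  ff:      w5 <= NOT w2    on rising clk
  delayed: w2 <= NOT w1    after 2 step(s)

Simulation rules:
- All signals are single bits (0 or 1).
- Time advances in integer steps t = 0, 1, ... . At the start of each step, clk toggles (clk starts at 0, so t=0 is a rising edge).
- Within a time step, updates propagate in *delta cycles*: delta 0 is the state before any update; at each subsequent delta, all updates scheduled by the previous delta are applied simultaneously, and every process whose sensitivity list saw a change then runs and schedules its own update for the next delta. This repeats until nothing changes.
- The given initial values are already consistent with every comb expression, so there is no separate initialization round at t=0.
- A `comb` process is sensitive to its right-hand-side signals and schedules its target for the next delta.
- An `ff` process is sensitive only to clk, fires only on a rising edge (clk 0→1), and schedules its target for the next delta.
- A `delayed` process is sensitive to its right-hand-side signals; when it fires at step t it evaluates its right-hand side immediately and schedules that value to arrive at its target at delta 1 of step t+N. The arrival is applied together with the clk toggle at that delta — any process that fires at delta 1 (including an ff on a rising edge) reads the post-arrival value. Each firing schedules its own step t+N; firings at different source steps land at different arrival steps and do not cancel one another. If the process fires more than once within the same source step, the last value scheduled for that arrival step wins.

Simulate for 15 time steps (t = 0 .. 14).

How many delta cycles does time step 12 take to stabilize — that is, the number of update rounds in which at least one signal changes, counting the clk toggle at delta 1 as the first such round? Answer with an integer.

2

[bits: w2,w0,w8,w3,w6,w5,w7,clk,w4,w1]
t=0: Δ0=1111101000 Δ1=1111101100 Δ2=1111101101 | 2Δ
t=1: Δ0=1111101101 Δ1=1111101001 | 1Δ
t=2: Δ0=1111101001 Δ1=0111101101 Δ2=0111111101 Δ3=0101111101 Δ4=0101111111 | 4Δ
t=3: Δ0=0101111111 Δ1=0101111011 | 1Δ
t=4: Δ0=0101111011 Δ1=0101111111 Δ2=0101111110 | 2Δ
t=5: Δ0=0101111110 Δ1=0101111010 | 1Δ
t=6: Δ0=0101111010 Δ1=1101111110 Δ2=1101101110 Δ3=1111101110 Δ4=1111101100 | 4Δ
t=7: Δ0=1111101100 Δ1=1111101000 | 1Δ
t=8: Δ0=1111101000 Δ1=1111101100 Δ2=1111101101 | 2Δ
t=9: Δ0=1111101101 Δ1=1111101001 | 1Δ
t=10: Δ0=1111101001 Δ1=0111101101 Δ2=0111111101 Δ3=0101111101 Δ4=0101111111 | 4Δ
t=11: Δ0=0101111111 Δ1=0101111011 | 1Δ
t=12: Δ0=0101111011 Δ1=0101111111 Δ2=0101111110 | 2Δ
t=13: Δ0=0101111110 Δ1=0101111010 | 1Δ
t=14: Δ0=0101111010 Δ1=1101111110 Δ2=1101101110 Δ3=1111101110 Δ4=1111101100 | 4Δ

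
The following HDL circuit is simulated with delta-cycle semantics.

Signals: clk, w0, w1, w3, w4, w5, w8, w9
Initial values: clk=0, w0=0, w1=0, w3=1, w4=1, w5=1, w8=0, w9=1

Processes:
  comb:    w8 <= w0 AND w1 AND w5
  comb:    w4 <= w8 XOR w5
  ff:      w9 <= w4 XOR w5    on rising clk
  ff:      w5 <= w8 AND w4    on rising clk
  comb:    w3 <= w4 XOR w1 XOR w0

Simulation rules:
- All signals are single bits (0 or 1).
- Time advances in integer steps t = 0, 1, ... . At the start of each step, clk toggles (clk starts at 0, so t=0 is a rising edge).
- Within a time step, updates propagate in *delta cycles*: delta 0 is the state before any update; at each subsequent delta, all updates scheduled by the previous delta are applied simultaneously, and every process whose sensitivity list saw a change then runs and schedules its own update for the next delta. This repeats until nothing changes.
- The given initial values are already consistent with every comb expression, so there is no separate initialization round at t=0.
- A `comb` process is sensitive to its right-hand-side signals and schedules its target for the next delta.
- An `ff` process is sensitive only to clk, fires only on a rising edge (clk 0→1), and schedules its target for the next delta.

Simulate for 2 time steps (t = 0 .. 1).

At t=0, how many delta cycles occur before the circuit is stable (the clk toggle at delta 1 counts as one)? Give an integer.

4

[bits: w5,w9,w1,clk,w3,w8,w0,w4]
t=0: Δ0=11001001 Δ1=11011001 Δ2=00011001 Δ3=00011000 Δ4=00010000 | 4Δ
t=1: Δ0=00010000 Δ1=00000000 | 1Δ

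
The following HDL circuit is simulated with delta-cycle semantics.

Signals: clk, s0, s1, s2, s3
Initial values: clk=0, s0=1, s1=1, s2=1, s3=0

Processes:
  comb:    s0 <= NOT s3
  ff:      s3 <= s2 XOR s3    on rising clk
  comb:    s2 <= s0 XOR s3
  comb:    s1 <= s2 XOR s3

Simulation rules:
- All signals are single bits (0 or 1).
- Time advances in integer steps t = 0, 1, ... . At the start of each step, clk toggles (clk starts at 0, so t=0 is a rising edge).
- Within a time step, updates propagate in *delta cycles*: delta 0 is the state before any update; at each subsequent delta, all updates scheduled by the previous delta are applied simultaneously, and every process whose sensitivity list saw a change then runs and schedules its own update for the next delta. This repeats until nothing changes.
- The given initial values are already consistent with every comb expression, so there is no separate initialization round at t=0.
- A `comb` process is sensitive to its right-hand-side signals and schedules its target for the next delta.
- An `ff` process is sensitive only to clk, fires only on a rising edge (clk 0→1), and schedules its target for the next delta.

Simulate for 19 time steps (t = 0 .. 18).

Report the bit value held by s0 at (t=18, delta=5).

[bits: s1,clk,s0,s3,s2]
t=0: Δ0=10101 Δ1=11101 Δ2=11111 Δ3=01010 Δ4=11011 Δ5=01011 | 5Δ
t=1: Δ0=01011 Δ1=00011 | 1Δ
t=2: Δ0=00011 Δ1=01011 Δ2=01001 Δ3=11100 Δ4=01101 Δ5=11101 | 5Δ
t=3: Δ0=11101 Δ1=10101 | 1Δ
t=4: Δ0=10101 Δ1=11101 Δ2=11111 Δ3=01010 Δ4=11011 Δ5=01011 | 5Δ
t=5: Δ0=01011 Δ1=00011 | 1Δ
t=6: Δ0=00011 Δ1=01011 Δ2=01001 Δ3=11100 Δ4=01101 Δ5=11101 | 5Δ
t=7: Δ0=11101 Δ1=10101 | 1Δ
t=8: Δ0=10101 Δ1=11101 Δ2=11111 Δ3=01010 Δ4=11011 Δ5=01011 | 5Δ
t=9: Δ0=01011 Δ1=00011 | 1Δ
t=10: Δ0=00011 Δ1=01011 Δ2=01001 Δ3=11100 Δ4=01101 Δ5=11101 | 5Δ
t=11: Δ0=11101 Δ1=10101 | 1Δ
t=12: Δ0=10101 Δ1=11101 Δ2=11111 Δ3=01010 Δ4=11011 Δ5=01011 | 5Δ
t=13: Δ0=01011 Δ1=00011 | 1Δ
t=14: Δ0=00011 Δ1=01011 Δ2=01001 Δ3=11100 Δ4=01101 Δ5=11101 | 5Δ
t=15: Δ0=11101 Δ1=10101 | 1Δ
t=16: Δ0=10101 Δ1=11101 Δ2=11111 Δ3=01010 Δ4=11011 Δ5=01011 | 5Δ
t=17: Δ0=01011 Δ1=00011 | 1Δ
t=18: Δ0=00011 Δ1=01011 Δ2=01001 Δ3=11100 Δ4=01101 Δ5=11101 | 5Δ

1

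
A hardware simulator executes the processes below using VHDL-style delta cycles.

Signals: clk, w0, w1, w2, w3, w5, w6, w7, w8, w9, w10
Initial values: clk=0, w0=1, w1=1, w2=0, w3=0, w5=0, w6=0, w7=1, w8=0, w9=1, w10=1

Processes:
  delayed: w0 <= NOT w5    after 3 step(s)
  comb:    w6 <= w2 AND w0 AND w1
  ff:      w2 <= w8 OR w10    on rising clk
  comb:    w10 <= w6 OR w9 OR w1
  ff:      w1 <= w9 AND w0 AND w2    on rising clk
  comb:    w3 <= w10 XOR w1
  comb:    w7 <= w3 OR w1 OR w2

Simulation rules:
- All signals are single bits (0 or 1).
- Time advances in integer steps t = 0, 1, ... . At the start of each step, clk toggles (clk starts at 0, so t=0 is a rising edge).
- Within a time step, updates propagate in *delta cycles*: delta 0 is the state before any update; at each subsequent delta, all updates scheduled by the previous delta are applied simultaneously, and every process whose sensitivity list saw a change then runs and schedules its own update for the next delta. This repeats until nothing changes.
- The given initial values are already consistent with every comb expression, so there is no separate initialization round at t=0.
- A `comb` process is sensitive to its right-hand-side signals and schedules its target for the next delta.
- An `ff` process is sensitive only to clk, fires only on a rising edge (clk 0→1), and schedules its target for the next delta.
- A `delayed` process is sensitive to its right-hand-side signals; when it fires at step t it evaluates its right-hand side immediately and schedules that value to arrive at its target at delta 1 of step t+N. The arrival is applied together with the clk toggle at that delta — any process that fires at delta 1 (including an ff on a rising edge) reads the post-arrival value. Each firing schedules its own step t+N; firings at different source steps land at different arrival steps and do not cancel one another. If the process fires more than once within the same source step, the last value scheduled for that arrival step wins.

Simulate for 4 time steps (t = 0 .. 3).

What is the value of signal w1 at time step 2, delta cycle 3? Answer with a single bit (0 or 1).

t=0 Δ0: w0=1 w6=0 w10=1 w1=1 w9=1 clk=0 w5=0 w2=0 w8=0 w3=0 w7=1
  Δ1: clk:0→1
  Δ2: w1:1→0, w2:0→1
  Δ3: w3:0→1
  (3Δ to stable)
t=1 Δ0: w0=1 w6=0 w10=1 w1=0 w9=1 clk=1 w5=0 w2=1 w8=0 w3=1 w7=1
  Δ1: clk:1→0
  (1Δ to stable)
t=2 Δ0: w0=1 w6=0 w10=1 w1=0 w9=1 clk=0 w5=0 w2=1 w8=0 w3=1 w7=1
  Δ1: clk:0→1
  Δ2: w1:0→1
  Δ3: w6:0→1, w3:1→0
  (3Δ to stable)
t=3 Δ0: w0=1 w6=1 w10=1 w1=1 w9=1 clk=1 w5=0 w2=1 w8=0 w3=0 w7=1
  Δ1: clk:1→0
  (1Δ to stable)

1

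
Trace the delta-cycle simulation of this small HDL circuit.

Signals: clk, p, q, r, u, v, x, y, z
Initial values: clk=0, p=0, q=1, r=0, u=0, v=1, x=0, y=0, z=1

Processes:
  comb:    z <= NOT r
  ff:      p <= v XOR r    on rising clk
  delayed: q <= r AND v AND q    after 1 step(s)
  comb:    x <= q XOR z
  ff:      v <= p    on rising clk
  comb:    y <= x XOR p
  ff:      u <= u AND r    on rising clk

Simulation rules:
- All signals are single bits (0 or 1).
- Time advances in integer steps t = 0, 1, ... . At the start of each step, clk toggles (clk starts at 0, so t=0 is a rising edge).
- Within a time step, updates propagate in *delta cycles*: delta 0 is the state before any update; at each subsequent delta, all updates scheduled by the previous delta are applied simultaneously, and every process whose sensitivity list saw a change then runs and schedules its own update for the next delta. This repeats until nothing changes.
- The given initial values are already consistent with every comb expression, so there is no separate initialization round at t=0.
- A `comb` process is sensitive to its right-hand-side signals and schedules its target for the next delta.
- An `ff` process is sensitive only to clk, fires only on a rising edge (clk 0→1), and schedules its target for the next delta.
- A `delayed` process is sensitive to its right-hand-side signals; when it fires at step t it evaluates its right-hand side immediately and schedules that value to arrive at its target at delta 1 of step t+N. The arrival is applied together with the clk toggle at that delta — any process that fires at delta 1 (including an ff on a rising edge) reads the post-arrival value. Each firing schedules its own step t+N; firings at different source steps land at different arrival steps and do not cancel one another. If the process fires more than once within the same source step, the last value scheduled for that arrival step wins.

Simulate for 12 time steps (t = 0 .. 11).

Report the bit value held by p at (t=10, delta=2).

0

[bits: y,z,v,r,p,clk,q,x,u]
t=0: Δ0=011000100 Δ1=011001100 Δ2=010011100 Δ3=110011100 | 3Δ
t=1: Δ0=110011100 Δ1=110010000 Δ2=110010010 Δ3=010010010 | 3Δ
t=2: Δ0=010010010 Δ1=010011010 Δ2=011001010 Δ3=111001010 | 3Δ
t=3: Δ0=111001010 Δ1=111000010 | 1Δ
t=4: Δ0=111000010 Δ1=111001010 Δ2=110011010 Δ3=010011010 | 3Δ
t=5: Δ0=010011010 Δ1=010010010 | 1Δ
t=6: Δ0=010010010 Δ1=010011010 Δ2=011001010 Δ3=111001010 | 3Δ
t=7: Δ0=111001010 Δ1=111000010 | 1Δ
t=8: Δ0=111000010 Δ1=111001010 Δ2=110011010 Δ3=010011010 | 3Δ
t=9: Δ0=010011010 Δ1=010010010 | 1Δ
t=10: Δ0=010010010 Δ1=010011010 Δ2=011001010 Δ3=111001010 | 3Δ
t=11: Δ0=111001010 Δ1=111000010 | 1Δ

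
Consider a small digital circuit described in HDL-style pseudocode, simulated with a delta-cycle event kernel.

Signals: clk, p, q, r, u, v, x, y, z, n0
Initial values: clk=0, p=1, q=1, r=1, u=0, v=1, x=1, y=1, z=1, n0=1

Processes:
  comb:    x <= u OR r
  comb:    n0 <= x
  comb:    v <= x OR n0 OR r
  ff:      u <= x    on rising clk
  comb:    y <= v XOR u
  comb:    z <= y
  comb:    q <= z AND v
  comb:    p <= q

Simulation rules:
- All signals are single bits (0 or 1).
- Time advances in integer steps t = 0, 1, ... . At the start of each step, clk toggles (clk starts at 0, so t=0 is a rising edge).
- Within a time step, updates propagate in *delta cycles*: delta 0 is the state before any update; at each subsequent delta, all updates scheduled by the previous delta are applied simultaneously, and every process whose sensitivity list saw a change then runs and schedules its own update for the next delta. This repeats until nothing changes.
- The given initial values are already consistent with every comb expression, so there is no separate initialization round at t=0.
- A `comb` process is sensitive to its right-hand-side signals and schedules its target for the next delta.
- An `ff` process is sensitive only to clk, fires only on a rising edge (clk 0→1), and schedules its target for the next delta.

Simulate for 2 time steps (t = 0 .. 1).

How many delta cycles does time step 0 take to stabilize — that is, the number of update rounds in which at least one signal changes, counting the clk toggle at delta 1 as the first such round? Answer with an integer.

6

t0.Δ0 r=1 z=1 p=1 y=1 clk=0 q=1 n0=1 v=1 x=1 u=0
t0.Δ1 r=1 z=1 p=1 y=1 clk=1 q=1 n0=1 v=1 x=1 u=0
t0.Δ2 r=1 z=1 p=1 y=1 clk=1 q=1 n0=1 v=1 x=1 u=1
t0.Δ3 r=1 z=1 p=1 y=0 clk=1 q=1 n0=1 v=1 x=1 u=1
t0.Δ4 r=1 z=0 p=1 y=0 clk=1 q=1 n0=1 v=1 x=1 u=1
t0.Δ5 r=1 z=0 p=1 y=0 clk=1 q=0 n0=1 v=1 x=1 u=1
t0.Δ6 r=1 z=0 p=0 y=0 clk=1 q=0 n0=1 v=1 x=1 u=1
t1.Δ0 r=1 z=0 p=0 y=0 clk=1 q=0 n0=1 v=1 x=1 u=1
t1.Δ1 r=1 z=0 p=0 y=0 clk=0 q=0 n0=1 v=1 x=1 u=1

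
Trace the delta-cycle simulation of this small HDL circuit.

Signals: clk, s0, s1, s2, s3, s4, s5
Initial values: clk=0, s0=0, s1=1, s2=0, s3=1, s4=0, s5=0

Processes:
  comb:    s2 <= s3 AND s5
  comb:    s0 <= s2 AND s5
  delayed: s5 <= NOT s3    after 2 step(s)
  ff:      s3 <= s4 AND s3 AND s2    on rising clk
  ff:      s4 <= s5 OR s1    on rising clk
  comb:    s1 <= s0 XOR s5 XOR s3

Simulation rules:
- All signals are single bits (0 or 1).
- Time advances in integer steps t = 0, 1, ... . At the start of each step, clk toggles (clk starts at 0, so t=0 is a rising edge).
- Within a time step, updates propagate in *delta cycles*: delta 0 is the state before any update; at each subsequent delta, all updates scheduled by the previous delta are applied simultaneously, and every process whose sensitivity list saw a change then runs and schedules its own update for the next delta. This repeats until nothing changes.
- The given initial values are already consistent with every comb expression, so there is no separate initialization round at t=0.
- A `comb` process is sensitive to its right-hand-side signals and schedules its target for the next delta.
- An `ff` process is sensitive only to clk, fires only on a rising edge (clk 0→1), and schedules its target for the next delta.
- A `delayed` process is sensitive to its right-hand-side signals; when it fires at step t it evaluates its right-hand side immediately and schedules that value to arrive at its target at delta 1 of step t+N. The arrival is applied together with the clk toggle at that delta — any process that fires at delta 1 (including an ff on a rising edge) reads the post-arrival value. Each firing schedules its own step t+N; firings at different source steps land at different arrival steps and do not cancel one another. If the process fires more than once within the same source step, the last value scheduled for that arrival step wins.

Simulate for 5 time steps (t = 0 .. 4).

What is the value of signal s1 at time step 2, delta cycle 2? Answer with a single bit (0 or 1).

1

[bits: s2,s5,s1,clk,s4,s0,s3]
t=0: Δ0=0010001 Δ1=0011001 Δ2=0011100 Δ3=0001100 | 3Δ
t=1: Δ0=0001100 Δ1=0000100 | 1Δ
t=2: Δ0=0000100 Δ1=0101100 Δ2=0111100 | 2Δ
t=3: Δ0=0111100 Δ1=0110100 | 1Δ
t=4: Δ0=0110100 Δ1=0111100 | 1Δ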